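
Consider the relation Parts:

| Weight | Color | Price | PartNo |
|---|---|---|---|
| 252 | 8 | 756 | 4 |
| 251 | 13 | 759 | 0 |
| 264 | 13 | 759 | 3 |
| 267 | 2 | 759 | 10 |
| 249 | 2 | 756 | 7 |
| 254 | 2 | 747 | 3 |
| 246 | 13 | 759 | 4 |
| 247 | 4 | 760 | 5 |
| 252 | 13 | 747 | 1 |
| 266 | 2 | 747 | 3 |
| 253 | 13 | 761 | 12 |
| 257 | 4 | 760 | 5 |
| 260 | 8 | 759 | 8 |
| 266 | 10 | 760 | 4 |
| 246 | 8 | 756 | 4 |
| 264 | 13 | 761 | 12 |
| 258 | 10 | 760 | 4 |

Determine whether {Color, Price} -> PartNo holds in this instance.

(Color=8, Price=756): 2 rows → PartNo = 4, 4 ✓
(Color=13, Price=759): 3 rows → PartNo takes values {0, 3, 4} — violation
(Color=2, Price=759): 1 row → PartNo = 10 ✓
(Color=2, Price=756): 1 row → PartNo = 7 ✓
(Color=2, Price=747): 2 rows → PartNo = 3, 3 ✓
(Color=4, Price=760): 2 rows → PartNo = 5, 5 ✓
(Color=13, Price=747): 1 row → PartNo = 1 ✓
(Color=13, Price=761): 2 rows → PartNo = 12, 12 ✓
(Color=8, Price=759): 1 row → PartNo = 8 ✓
(Color=10, Price=760): 2 rows → PartNo = 4, 4 ✓
Two rows agree on {Color, Price} but differ on PartNo, so {Color, Price} -> PartNo does not hold.

No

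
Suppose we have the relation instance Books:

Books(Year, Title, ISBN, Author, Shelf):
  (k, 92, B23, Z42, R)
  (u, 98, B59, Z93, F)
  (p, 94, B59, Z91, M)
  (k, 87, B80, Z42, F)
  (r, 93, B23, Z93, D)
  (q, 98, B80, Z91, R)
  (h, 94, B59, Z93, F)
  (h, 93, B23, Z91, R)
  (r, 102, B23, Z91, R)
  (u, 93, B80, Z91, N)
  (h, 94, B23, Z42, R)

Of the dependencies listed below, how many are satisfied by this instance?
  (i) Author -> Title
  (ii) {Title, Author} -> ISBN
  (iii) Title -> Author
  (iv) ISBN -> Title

0

(i) Author -> Title: Author=Z42: 3 rows → Title takes values {92, 87, 94} — violation; Author=Z93: 3 rows → Title takes values {98, 93, 94} — violation; Author=Z91: 5 rows → Title takes values {94, 98, 93, 102} — violation — fails.
(ii) {Title, Author} -> ISBN: (Title=93, Author=Z91): 2 rows → ISBN takes values {B23, B80} — violation — fails.
(iii) Title -> Author: Title=98: 2 rows → Author takes values {Z93, Z91} — violation; Title=94: 3 rows → Author takes values {Z91, Z93, Z42} — violation; Title=93: 3 rows → Author takes values {Z93, Z91} — violation — fails.
(iv) ISBN -> Title: ISBN=B23: 5 rows → Title takes values {92, 93, 102, 94} — violation; ISBN=B59: 3 rows → Title takes values {98, 94} — violation; ISBN=B80: 3 rows → Title takes values {87, 98, 93} — violation — fails.
None of the 4 dependencies hold.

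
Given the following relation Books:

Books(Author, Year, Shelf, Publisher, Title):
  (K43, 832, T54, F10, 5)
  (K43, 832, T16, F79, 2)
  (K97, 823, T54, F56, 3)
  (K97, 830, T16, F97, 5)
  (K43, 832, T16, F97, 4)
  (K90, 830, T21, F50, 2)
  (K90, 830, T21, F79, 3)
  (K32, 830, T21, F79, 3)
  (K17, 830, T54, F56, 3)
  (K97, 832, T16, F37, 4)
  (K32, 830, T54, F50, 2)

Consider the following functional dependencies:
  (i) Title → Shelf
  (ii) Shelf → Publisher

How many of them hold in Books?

0

(i) Title → Shelf: Title=5: 2 rows → Shelf takes values {T54, T16} — violation; Title=2: 3 rows → Shelf takes values {T16, T21, T54} — violation; Title=3: 4 rows → Shelf takes values {T54, T21} — violation — fails.
(ii) Shelf → Publisher: Shelf=T54: 4 rows → Publisher takes values {F10, F56, F50} — violation; Shelf=T16: 4 rows → Publisher takes values {F79, F97, F37} — violation; Shelf=T21: 3 rows → Publisher takes values {F50, F79} — violation — fails.
None of the 2 dependencies hold.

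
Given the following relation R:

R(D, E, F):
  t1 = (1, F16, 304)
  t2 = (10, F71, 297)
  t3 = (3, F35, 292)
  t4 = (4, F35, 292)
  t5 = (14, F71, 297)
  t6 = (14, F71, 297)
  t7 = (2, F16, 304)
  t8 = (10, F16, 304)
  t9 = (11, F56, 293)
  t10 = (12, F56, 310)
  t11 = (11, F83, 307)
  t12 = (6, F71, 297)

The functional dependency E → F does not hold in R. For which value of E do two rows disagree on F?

E=F16: rows 1, 7, 8 → F = 304, 304, 304 ✓
E=F71: rows 2, 5, 6, 12 → F = 297, 297, 297, 297 ✓
E=F35: rows 3, 4 → F = 292, 292 ✓
E=F56: rows 9, 10 → F takes values {293, 310} — violation
E=F83: row 11 → F = 307 ✓
The only E value with inconsistent F is E=F56.

F56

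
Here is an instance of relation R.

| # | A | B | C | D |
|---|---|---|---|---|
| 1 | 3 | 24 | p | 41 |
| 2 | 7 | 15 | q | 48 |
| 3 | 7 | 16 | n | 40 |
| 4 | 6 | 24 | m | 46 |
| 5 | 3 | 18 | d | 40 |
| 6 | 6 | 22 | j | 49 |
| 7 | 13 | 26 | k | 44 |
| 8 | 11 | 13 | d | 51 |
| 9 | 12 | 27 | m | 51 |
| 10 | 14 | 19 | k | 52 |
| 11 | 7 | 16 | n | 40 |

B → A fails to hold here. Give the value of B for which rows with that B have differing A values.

B=24: rows 1, 4 → A takes values {3, 6} — violation
B=15: row 2 → A = 7 ✓
B=16: rows 3, 11 → A = 7, 7 ✓
B=18: row 5 → A = 3 ✓
B=22: row 6 → A = 6 ✓
B=26: row 7 → A = 13 ✓
B=13: row 8 → A = 11 ✓
B=27: row 9 → A = 12 ✓
B=19: row 10 → A = 14 ✓
The only B value with inconsistent A is B=24.

24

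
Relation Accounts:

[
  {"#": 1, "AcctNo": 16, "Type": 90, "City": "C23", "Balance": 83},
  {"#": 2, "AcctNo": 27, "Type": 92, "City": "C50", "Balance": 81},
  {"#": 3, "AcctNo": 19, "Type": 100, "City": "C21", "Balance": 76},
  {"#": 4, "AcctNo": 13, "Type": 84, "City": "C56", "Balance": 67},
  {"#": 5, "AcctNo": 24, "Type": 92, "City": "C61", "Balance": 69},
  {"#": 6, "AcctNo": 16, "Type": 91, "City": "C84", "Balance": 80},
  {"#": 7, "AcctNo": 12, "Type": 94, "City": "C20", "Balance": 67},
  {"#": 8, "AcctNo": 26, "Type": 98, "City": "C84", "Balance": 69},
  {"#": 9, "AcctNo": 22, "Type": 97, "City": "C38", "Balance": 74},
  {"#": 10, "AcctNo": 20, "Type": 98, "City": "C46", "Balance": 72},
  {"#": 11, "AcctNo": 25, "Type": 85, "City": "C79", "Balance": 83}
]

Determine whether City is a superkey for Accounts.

Rows 6 and 8 have the same City value City=C84 but are distinct tuples, so City does not determine every attribute — not a superkey.

No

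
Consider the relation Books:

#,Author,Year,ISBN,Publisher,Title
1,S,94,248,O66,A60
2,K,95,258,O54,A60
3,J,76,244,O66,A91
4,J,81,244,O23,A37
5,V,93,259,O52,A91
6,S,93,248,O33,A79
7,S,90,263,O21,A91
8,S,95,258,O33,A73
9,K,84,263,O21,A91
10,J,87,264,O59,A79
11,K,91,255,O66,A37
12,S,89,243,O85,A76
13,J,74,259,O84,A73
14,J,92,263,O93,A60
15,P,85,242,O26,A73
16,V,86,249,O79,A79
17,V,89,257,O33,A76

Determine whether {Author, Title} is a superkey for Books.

All 17 rows have distinct {Author, Title} values, so {Author, Title} → (all attributes) holds and {Author, Title} is a superkey.

Yes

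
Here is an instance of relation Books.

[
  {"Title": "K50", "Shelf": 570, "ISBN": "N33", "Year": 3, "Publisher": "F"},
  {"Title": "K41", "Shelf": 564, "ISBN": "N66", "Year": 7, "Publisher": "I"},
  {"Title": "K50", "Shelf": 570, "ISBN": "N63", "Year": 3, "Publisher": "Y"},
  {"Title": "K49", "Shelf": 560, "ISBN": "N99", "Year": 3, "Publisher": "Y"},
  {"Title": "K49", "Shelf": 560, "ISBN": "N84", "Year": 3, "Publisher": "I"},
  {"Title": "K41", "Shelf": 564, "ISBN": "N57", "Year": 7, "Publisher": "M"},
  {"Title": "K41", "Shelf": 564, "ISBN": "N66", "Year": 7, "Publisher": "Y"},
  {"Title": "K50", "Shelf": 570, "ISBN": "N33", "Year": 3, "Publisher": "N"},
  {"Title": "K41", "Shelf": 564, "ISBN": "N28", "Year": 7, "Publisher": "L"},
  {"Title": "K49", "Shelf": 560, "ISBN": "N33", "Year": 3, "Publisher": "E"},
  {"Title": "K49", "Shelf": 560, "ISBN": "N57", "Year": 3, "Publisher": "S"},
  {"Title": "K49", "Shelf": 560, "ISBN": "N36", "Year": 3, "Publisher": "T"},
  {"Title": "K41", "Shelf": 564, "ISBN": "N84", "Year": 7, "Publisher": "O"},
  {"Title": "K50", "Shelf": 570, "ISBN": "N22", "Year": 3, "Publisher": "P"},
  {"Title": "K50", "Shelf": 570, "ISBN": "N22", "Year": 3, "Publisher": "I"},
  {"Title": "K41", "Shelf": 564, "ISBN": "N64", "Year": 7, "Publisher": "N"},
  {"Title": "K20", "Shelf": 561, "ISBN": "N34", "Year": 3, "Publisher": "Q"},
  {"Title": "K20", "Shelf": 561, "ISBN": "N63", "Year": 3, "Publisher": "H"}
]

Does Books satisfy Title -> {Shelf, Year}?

Yes

Title=K50: 5 rows → {Shelf,Year} = (570, 3), (570, 3), (570, 3), (570, 3), (570, 3) ✓
Title=K41: 6 rows → {Shelf,Year} = (564, 7), (564, 7), (564, 7), (564, 7), (564, 7), (564, 7) ✓
Title=K49: 5 rows → {Shelf,Year} = (560, 3), (560, 3), (560, 3), (560, 3), (560, 3) ✓
Title=K20: 2 rows → {Shelf,Year} = (561, 3), (561, 3) ✓
Every Title value is associated with a single {Shelf, Year} value, so Title -> {Shelf, Year} holds.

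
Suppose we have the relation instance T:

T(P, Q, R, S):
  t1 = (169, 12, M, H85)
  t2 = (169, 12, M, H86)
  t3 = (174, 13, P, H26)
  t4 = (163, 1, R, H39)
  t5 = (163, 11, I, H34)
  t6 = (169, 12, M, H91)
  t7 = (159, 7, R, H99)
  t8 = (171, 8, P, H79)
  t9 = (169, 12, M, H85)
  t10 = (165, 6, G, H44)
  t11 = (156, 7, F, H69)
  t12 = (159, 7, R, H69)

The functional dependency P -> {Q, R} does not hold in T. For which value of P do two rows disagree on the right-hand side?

163

P=169: rows 1, 2, 6, 9 → {Q,R} = (12, M), (12, M), (12, M), (12, M) ✓
P=174: row 3 → {Q,R} = (13, P) ✓
P=163: rows 4, 5 → {Q,R} takes values {(1, R), (11, I)} — violation
P=159: rows 7, 12 → {Q,R} = (7, R), (7, R) ✓
P=171: row 8 → {Q,R} = (8, P) ✓
P=165: row 10 → {Q,R} = (6, G) ✓
P=156: row 11 → {Q,R} = (7, F) ✓
The only P value with inconsistent RHS is P=163.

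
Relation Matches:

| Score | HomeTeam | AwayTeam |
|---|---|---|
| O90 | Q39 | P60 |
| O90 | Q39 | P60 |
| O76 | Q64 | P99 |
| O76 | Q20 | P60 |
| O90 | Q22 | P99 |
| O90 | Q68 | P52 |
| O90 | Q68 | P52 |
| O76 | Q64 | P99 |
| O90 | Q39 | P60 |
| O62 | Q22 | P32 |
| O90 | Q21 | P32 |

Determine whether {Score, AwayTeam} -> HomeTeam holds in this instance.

Yes

(Score=O90, AwayTeam=P60): 3 rows → HomeTeam = Q39, Q39, Q39 ✓
(Score=O76, AwayTeam=P99): 2 rows → HomeTeam = Q64, Q64 ✓
(Score=O76, AwayTeam=P60): 1 row → HomeTeam = Q20 ✓
(Score=O90, AwayTeam=P99): 1 row → HomeTeam = Q22 ✓
(Score=O90, AwayTeam=P52): 2 rows → HomeTeam = Q68, Q68 ✓
(Score=O62, AwayTeam=P32): 1 row → HomeTeam = Q22 ✓
(Score=O90, AwayTeam=P32): 1 row → HomeTeam = Q21 ✓
Every {Score, AwayTeam} value is associated with a single HomeTeam value, so {Score, AwayTeam} -> HomeTeam holds.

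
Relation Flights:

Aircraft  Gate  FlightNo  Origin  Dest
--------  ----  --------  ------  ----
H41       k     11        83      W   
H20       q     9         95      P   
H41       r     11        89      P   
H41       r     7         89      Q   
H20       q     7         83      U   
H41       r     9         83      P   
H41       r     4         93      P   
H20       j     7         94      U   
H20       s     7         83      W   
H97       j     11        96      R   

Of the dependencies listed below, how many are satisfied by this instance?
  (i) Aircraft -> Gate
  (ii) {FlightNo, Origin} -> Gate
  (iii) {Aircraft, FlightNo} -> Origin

(i) Aircraft -> Gate: Aircraft=H41: 5 rows → Gate takes values {k, r} — violation; Aircraft=H20: 4 rows → Gate takes values {q, j, s} — violation — fails.
(ii) {FlightNo, Origin} -> Gate: (FlightNo=7, Origin=83): 2 rows → Gate takes values {q, s} — violation — fails.
(iii) {Aircraft, FlightNo} -> Origin: (Aircraft=H41, FlightNo=11): 2 rows → Origin takes values {83, 89} — violation; (Aircraft=H20, FlightNo=7): 3 rows → Origin takes values {83, 94} — violation — fails.
None of the 3 dependencies hold.

0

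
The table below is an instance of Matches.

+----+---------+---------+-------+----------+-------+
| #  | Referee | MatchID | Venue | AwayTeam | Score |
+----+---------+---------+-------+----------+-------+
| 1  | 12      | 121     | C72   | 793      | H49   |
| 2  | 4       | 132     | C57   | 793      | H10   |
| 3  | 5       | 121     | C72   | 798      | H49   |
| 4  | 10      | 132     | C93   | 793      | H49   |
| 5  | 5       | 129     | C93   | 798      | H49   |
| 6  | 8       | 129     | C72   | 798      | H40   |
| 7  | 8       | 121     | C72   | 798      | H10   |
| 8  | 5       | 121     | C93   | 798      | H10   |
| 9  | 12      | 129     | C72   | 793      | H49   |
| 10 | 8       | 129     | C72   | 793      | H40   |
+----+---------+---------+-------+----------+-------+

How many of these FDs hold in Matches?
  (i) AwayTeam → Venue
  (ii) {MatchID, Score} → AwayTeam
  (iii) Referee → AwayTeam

0

(i) AwayTeam → Venue: AwayTeam=793: rows 1, 2, 4, 9, 10 → Venue takes values {C72, C57, C93} — violation; AwayTeam=798: rows 3, 5, 6, 7, 8 → Venue takes values {C72, C93} — violation — fails.
(ii) {MatchID, Score} → AwayTeam: (MatchID=121, Score=H49): rows 1, 3 → AwayTeam takes values {793, 798} — violation; (MatchID=129, Score=H49): rows 5, 9 → AwayTeam takes values {798, 793} — violation; (MatchID=129, Score=H40): rows 6, 10 → AwayTeam takes values {798, 793} — violation — fails.
(iii) Referee → AwayTeam: Referee=8: rows 6, 7, 10 → AwayTeam takes values {798, 793} — violation — fails.
None of the 3 dependencies hold.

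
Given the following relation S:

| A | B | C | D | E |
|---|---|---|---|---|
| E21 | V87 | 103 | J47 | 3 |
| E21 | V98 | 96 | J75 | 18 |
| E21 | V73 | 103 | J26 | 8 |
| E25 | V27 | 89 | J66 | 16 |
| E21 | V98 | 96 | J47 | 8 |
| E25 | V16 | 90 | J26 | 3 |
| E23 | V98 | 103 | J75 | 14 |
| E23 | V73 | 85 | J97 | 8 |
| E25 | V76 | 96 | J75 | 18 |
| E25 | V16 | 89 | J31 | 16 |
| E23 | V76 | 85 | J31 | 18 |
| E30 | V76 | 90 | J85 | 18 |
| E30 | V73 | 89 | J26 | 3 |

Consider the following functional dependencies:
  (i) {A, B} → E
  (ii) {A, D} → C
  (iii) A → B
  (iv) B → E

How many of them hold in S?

0

(i) {A, B} → E: (A=E21, B=V98): 2 rows → E takes values {18, 8} — violation; (A=E25, B=V16): 2 rows → E takes values {3, 16} — violation — fails.
(ii) {A, D} → C: (A=E21, D=J47): 2 rows → C takes values {103, 96} — violation — fails.
(iii) A → B: A=E21: 4 rows → B takes values {V87, V98, V73} — violation; A=E25: 4 rows → B takes values {V27, V16, V76} — violation; A=E23: 3 rows → B takes values {V98, V73, V76} — violation; A=E30: 2 rows → B takes values {V76, V73} — violation — fails.
(iv) B → E: B=V98: 3 rows → E takes values {18, 8, 14} — violation; B=V73: 3 rows → E takes values {8, 3} — violation; B=V16: 2 rows → E takes values {3, 16} — violation — fails.
None of the 4 dependencies hold.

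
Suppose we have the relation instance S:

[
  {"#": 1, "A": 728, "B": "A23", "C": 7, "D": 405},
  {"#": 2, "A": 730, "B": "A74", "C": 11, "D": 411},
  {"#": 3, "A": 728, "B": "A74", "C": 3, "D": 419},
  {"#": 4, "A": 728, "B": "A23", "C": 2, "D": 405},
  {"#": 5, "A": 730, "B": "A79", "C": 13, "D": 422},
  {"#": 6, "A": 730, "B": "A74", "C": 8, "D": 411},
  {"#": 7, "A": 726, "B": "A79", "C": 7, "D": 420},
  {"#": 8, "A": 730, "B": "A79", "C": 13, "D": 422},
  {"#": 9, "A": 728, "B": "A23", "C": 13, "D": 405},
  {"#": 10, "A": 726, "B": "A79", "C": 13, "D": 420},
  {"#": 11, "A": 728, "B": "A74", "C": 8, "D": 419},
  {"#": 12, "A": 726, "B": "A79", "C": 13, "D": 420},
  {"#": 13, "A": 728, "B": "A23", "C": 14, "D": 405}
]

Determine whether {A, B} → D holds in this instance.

Yes

(A=728, B=A23): rows 1, 4, 9, 13 → D = 405, 405, 405, 405 ✓
(A=730, B=A74): rows 2, 6 → D = 411, 411 ✓
(A=728, B=A74): rows 3, 11 → D = 419, 419 ✓
(A=730, B=A79): rows 5, 8 → D = 422, 422 ✓
(A=726, B=A79): rows 7, 10, 12 → D = 420, 420, 420 ✓
Every {A, B} value is associated with a single D value, so {A, B} → D holds.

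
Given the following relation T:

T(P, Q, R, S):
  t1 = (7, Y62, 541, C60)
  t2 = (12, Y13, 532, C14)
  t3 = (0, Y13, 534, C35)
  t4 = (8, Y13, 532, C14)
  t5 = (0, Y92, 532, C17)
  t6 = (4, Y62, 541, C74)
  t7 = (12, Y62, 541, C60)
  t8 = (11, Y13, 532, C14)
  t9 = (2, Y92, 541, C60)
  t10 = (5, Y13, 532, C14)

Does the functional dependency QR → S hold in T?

No

(Q=Y62, R=541): rows 1, 6, 7 → S takes values {C60, C74} — violation
(Q=Y13, R=532): rows 2, 4, 8, 10 → S = C14, C14, C14, C14 ✓
(Q=Y13, R=534): row 3 → S = C35 ✓
(Q=Y92, R=532): row 5 → S = C17 ✓
(Q=Y92, R=541): row 9 → S = C60 ✓
Two rows agree on QR but differ on S, so QR → S does not hold.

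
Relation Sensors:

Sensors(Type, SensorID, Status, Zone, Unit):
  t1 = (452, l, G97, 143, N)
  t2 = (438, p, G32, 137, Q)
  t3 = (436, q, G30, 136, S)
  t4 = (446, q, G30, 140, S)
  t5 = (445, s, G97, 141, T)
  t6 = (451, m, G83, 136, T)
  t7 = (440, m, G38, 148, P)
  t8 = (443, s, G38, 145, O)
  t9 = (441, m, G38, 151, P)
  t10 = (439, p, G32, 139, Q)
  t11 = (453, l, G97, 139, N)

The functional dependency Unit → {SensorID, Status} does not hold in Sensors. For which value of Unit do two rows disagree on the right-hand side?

Unit=N: rows 1, 11 → {SensorID,Status} = (l, G97), (l, G97) ✓
Unit=Q: rows 2, 10 → {SensorID,Status} = (p, G32), (p, G32) ✓
Unit=S: rows 3, 4 → {SensorID,Status} = (q, G30), (q, G30) ✓
Unit=T: rows 5, 6 → {SensorID,Status} takes values {(s, G97), (m, G83)} — violation
Unit=P: rows 7, 9 → {SensorID,Status} = (m, G38), (m, G38) ✓
Unit=O: row 8 → {SensorID,Status} = (s, G38) ✓
The only Unit value with inconsistent RHS is Unit=T.

T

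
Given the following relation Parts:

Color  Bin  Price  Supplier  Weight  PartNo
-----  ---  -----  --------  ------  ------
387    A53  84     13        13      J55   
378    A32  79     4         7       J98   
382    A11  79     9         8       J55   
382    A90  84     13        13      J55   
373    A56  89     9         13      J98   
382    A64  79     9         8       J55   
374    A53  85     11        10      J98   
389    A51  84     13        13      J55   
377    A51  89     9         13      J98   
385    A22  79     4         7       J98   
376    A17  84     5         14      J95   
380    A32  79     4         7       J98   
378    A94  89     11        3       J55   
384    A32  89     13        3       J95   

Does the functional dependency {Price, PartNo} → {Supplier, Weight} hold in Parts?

Yes

(Price=84, PartNo=J55): 3 rows → {Supplier,Weight} = (13, 13), (13, 13), (13, 13) ✓
(Price=79, PartNo=J98): 3 rows → {Supplier,Weight} = (4, 7), (4, 7), (4, 7) ✓
(Price=79, PartNo=J55): 2 rows → {Supplier,Weight} = (9, 8), (9, 8) ✓
(Price=89, PartNo=J98): 2 rows → {Supplier,Weight} = (9, 13), (9, 13) ✓
(Price=85, PartNo=J98): 1 row → {Supplier,Weight} = (11, 10) ✓
(Price=84, PartNo=J95): 1 row → {Supplier,Weight} = (5, 14) ✓
(Price=89, PartNo=J55): 1 row → {Supplier,Weight} = (11, 3) ✓
(Price=89, PartNo=J95): 1 row → {Supplier,Weight} = (13, 3) ✓
Every {Price, PartNo} value is associated with a single {Supplier, Weight} value, so {Price, PartNo} → {Supplier, Weight} holds.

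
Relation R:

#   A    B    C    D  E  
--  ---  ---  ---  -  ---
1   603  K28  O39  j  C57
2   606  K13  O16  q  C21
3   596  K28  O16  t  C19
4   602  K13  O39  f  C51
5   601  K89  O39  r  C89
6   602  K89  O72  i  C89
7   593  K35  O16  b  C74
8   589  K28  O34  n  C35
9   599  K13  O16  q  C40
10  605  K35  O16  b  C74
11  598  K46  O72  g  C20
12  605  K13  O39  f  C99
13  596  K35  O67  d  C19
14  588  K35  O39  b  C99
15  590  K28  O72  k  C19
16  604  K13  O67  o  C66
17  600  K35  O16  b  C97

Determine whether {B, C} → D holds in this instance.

(B=K28, C=O39): row 1 → D = j ✓
(B=K13, C=O16): rows 2, 9 → D = q, q ✓
(B=K28, C=O16): row 3 → D = t ✓
(B=K13, C=O39): rows 4, 12 → D = f, f ✓
(B=K89, C=O39): row 5 → D = r ✓
(B=K89, C=O72): row 6 → D = i ✓
(B=K35, C=O16): rows 7, 10, 17 → D = b, b, b ✓
(B=K28, C=O34): row 8 → D = n ✓
(B=K46, C=O72): row 11 → D = g ✓
(B=K35, C=O67): row 13 → D = d ✓
(B=K35, C=O39): row 14 → D = b ✓
(B=K28, C=O72): row 15 → D = k ✓
(B=K13, C=O67): row 16 → D = o ✓
Every {B, C} value is associated with a single D value, so {B, C} → D holds.

Yes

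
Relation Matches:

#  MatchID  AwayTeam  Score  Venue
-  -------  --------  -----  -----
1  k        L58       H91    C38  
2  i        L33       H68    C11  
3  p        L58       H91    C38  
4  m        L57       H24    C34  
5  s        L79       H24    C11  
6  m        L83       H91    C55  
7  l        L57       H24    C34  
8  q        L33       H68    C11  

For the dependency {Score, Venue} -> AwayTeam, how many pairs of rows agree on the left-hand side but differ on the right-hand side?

0

(Score=H91, Venue=C38): all 2 rows agree on AwayTeam — 0 pairs.
(Score=H68, Venue=C11): all 2 rows agree on AwayTeam — 0 pairs.
(Score=H24, Venue=C34): all 2 rows agree on AwayTeam — 0 pairs.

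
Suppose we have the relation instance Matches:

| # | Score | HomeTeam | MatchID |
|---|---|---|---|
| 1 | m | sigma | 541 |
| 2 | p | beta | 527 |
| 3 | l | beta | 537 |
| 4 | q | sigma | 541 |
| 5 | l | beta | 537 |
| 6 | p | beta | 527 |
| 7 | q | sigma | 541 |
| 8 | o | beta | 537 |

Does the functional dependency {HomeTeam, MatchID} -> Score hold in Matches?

No

(HomeTeam=sigma, MatchID=541): rows 1, 4, 7 → Score takes values {m, q} — violation
(HomeTeam=beta, MatchID=527): rows 2, 6 → Score = p, p ✓
(HomeTeam=beta, MatchID=537): rows 3, 5, 8 → Score takes values {l, o} — violation
Two rows agree on {HomeTeam, MatchID} but differ on Score, so {HomeTeam, MatchID} -> Score does not hold.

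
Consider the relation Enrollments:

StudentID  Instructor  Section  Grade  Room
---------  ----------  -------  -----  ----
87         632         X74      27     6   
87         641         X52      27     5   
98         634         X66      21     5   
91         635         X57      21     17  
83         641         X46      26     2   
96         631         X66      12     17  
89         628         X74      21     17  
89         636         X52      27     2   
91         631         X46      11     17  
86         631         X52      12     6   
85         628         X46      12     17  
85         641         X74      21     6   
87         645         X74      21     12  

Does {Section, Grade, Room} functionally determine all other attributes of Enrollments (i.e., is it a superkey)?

All 13 rows have distinct {Section, Grade, Room} values, so {Section, Grade, Room} → (all attributes) holds and {Section, Grade, Room} is a superkey.

Yes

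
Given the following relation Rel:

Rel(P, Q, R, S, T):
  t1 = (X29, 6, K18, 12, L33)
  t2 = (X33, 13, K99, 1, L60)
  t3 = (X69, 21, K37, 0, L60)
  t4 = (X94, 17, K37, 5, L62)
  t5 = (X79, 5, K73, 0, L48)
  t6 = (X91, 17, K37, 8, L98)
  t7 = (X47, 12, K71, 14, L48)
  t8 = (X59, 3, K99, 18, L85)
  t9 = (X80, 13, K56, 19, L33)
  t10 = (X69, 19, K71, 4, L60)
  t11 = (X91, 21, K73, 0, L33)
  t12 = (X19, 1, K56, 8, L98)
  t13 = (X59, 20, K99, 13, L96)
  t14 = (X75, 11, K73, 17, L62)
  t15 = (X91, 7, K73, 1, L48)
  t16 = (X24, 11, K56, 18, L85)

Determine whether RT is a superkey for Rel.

No

Rows 5 and 15 have the same RT value (R=K73, T=L48) but are distinct tuples, so RT does not determine every attribute — not a superkey.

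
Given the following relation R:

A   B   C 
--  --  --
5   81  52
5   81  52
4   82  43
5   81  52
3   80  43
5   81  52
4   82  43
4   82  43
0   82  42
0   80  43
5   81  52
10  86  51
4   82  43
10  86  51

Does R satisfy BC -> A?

No

(B=81, C=52): 5 rows → A = 5, 5, 5, 5, 5 ✓
(B=82, C=43): 4 rows → A = 4, 4, 4, 4 ✓
(B=80, C=43): 2 rows → A takes values {3, 0} — violation
(B=82, C=42): 1 row → A = 0 ✓
(B=86, C=51): 2 rows → A = 10, 10 ✓
Two rows agree on BC but differ on A, so BC -> A does not hold.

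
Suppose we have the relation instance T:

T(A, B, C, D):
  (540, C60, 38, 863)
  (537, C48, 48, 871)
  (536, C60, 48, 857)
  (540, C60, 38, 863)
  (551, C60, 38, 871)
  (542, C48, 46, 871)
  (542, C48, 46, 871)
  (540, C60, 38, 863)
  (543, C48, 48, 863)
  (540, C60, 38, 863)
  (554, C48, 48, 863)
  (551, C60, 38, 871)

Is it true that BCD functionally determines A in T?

No

(B=C60, C=38, D=863): 4 rows → A = 540, 540, 540, 540 ✓
(B=C48, C=48, D=871): 1 row → A = 537 ✓
(B=C60, C=48, D=857): 1 row → A = 536 ✓
(B=C60, C=38, D=871): 2 rows → A = 551, 551 ✓
(B=C48, C=46, D=871): 2 rows → A = 542, 542 ✓
(B=C48, C=48, D=863): 2 rows → A takes values {543, 554} — violation
Two rows agree on BCD but differ on A, so BCD → A does not hold.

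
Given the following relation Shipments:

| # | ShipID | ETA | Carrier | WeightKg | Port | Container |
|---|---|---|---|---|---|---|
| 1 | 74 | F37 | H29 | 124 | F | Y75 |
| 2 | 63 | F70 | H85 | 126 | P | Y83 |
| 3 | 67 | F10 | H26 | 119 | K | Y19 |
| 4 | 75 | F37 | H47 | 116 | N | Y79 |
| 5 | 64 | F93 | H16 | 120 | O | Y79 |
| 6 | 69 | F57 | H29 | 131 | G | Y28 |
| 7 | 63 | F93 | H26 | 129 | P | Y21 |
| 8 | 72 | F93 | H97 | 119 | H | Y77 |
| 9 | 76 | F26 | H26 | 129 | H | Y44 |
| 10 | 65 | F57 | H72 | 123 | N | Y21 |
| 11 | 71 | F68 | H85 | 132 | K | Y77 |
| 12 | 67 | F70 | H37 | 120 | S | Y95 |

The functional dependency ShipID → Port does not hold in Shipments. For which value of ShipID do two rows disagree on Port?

67

ShipID=74: row 1 → Port = F ✓
ShipID=63: rows 2, 7 → Port = P, P ✓
ShipID=67: rows 3, 12 → Port takes values {K, S} — violation
ShipID=75: row 4 → Port = N ✓
ShipID=64: row 5 → Port = O ✓
ShipID=69: row 6 → Port = G ✓
ShipID=72: row 8 → Port = H ✓
ShipID=76: row 9 → Port = H ✓
ShipID=65: row 10 → Port = N ✓
ShipID=71: row 11 → Port = K ✓
The only ShipID value with inconsistent Port is ShipID=67.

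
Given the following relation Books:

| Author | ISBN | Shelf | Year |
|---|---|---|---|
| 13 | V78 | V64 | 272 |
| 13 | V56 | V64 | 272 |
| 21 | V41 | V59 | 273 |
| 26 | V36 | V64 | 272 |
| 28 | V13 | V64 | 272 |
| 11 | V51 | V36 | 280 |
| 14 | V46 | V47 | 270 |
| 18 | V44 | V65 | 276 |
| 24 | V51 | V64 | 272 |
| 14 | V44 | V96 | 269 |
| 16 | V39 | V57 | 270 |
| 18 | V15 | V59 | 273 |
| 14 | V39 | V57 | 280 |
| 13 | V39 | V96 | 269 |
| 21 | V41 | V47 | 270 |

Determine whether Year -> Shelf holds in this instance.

Year=272: 5 rows → Shelf = V64, V64, V64, V64, V64 ✓
Year=273: 2 rows → Shelf = V59, V59 ✓
Year=280: 2 rows → Shelf takes values {V36, V57} — violation
Year=270: 3 rows → Shelf takes values {V47, V57} — violation
Year=276: 1 row → Shelf = V65 ✓
Year=269: 2 rows → Shelf = V96, V96 ✓
Two rows agree on Year but differ on Shelf, so Year -> Shelf does not hold.

No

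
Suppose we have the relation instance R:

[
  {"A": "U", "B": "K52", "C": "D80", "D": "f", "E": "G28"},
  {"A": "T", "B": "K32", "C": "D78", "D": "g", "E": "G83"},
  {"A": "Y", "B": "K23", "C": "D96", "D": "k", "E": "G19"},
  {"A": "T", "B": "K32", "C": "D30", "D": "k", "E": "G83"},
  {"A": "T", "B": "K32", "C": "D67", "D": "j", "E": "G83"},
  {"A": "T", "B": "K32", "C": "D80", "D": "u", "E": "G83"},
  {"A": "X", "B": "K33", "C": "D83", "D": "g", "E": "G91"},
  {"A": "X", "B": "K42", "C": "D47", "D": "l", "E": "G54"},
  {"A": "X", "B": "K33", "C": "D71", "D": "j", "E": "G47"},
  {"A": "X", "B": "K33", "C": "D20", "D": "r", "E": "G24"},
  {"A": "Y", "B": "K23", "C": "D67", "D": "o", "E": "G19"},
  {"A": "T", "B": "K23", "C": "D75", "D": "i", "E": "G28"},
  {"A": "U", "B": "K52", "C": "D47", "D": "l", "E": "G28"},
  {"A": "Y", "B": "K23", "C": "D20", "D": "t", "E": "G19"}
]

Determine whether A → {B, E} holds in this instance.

A=U: 2 rows → {B,E} = (K52, G28), (K52, G28) ✓
A=T: 5 rows → {B,E} takes values {(K32, G83), (K23, G28)} — violation
A=Y: 3 rows → {B,E} = (K23, G19), (K23, G19), (K23, G19) ✓
A=X: 4 rows → {B,E} takes values {(K33, G91), (K42, G54), (K33, G47), (K33, G24)} — violation
Two rows agree on A but differ on {B, E}, so A → {B, E} does not hold.

No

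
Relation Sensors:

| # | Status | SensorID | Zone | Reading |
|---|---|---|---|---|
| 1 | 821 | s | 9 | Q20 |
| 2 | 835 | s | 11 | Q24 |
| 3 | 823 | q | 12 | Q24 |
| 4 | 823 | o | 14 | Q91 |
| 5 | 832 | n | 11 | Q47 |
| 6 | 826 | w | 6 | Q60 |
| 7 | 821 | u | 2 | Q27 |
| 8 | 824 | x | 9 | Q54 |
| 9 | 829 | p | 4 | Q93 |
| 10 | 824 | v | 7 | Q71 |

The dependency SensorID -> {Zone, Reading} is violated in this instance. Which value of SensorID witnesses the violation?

SensorID=s: rows 1, 2 → {Zone,Reading} takes values {(9, Q20), (11, Q24)} — violation
SensorID=q: row 3 → {Zone,Reading} = (12, Q24) ✓
SensorID=o: row 4 → {Zone,Reading} = (14, Q91) ✓
SensorID=n: row 5 → {Zone,Reading} = (11, Q47) ✓
SensorID=w: row 6 → {Zone,Reading} = (6, Q60) ✓
SensorID=u: row 7 → {Zone,Reading} = (2, Q27) ✓
SensorID=x: row 8 → {Zone,Reading} = (9, Q54) ✓
SensorID=p: row 9 → {Zone,Reading} = (4, Q93) ✓
SensorID=v: row 10 → {Zone,Reading} = (7, Q71) ✓
The only SensorID value with inconsistent RHS is SensorID=s.

s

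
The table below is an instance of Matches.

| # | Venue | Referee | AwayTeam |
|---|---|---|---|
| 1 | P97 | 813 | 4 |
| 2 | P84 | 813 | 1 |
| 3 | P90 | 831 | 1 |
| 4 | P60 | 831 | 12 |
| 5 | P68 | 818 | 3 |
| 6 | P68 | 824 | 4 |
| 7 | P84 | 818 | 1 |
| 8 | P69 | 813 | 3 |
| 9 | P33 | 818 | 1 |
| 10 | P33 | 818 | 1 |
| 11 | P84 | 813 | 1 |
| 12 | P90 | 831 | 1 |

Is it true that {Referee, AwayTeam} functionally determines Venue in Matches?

No

(Referee=813, AwayTeam=4): row 1 → Venue = P97 ✓
(Referee=813, AwayTeam=1): rows 2, 11 → Venue = P84, P84 ✓
(Referee=831, AwayTeam=1): rows 3, 12 → Venue = P90, P90 ✓
(Referee=831, AwayTeam=12): row 4 → Venue = P60 ✓
(Referee=818, AwayTeam=3): row 5 → Venue = P68 ✓
(Referee=824, AwayTeam=4): row 6 → Venue = P68 ✓
(Referee=818, AwayTeam=1): rows 7, 9, 10 → Venue takes values {P84, P33} — violation
(Referee=813, AwayTeam=3): row 8 → Venue = P69 ✓
Two rows agree on {Referee, AwayTeam} but differ on Venue, so {Referee, AwayTeam} → Venue does not hold.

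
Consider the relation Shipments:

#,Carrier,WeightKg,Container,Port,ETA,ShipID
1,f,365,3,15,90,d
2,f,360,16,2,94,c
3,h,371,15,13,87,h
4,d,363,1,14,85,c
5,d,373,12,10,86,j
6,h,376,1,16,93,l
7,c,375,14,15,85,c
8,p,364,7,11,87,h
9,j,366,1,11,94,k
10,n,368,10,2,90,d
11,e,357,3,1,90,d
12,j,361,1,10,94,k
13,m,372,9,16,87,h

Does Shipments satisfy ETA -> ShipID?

No

ETA=90: rows 1, 10, 11 → ShipID = d, d, d ✓
ETA=94: rows 2, 9, 12 → ShipID takes values {c, k} — violation
ETA=87: rows 3, 8, 13 → ShipID = h, h, h ✓
ETA=85: rows 4, 7 → ShipID = c, c ✓
ETA=86: row 5 → ShipID = j ✓
ETA=93: row 6 → ShipID = l ✓
Two rows agree on ETA but differ on ShipID, so ETA -> ShipID does not hold.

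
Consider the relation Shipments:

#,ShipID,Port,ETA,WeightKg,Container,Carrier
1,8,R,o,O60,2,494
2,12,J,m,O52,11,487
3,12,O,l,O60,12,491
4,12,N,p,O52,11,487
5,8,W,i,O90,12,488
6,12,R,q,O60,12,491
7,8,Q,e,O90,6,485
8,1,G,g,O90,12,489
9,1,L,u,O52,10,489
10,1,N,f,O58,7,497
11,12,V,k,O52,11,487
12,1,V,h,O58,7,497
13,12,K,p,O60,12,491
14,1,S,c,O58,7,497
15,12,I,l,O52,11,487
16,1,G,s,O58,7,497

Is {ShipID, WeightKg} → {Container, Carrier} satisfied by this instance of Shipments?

No

(ShipID=8, WeightKg=O60): row 1 → {Container,Carrier} = (2, 494) ✓
(ShipID=12, WeightKg=O52): rows 2, 4, 11, 15 → {Container,Carrier} = (11, 487), (11, 487), (11, 487), (11, 487) ✓
(ShipID=12, WeightKg=O60): rows 3, 6, 13 → {Container,Carrier} = (12, 491), (12, 491), (12, 491) ✓
(ShipID=8, WeightKg=O90): rows 5, 7 → {Container,Carrier} takes values {(12, 488), (6, 485)} — violation
(ShipID=1, WeightKg=O90): row 8 → {Container,Carrier} = (12, 489) ✓
(ShipID=1, WeightKg=O52): row 9 → {Container,Carrier} = (10, 489) ✓
(ShipID=1, WeightKg=O58): rows 10, 12, 14, 16 → {Container,Carrier} = (7, 497), (7, 497), (7, 497), (7, 497) ✓
Two rows agree on {ShipID, WeightKg} but differ on {Container, Carrier}, so {ShipID, WeightKg} → {Container, Carrier} does not hold.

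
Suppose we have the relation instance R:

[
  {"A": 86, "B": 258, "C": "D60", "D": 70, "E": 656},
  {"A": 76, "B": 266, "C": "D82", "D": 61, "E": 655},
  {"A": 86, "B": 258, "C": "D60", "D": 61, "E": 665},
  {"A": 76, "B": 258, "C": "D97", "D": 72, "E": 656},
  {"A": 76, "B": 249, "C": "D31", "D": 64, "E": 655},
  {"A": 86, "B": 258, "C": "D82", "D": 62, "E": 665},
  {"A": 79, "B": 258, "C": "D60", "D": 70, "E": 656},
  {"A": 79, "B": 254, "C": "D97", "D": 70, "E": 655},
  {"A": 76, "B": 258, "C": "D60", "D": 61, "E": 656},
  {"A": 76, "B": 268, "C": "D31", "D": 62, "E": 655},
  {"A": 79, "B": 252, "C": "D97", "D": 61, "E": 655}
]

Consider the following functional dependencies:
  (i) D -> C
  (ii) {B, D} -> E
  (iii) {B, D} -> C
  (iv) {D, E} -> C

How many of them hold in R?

1

(i) D -> C: D=70: 3 rows → C takes values {D60, D97} — violation; D=61: 4 rows → C takes values {D82, D60, D97} — violation; D=62: 2 rows → C takes values {D82, D31} — violation — fails.
(ii) {B, D} -> E: (B=258, D=61): 2 rows → E takes values {665, 656} — violation — fails.
(iii) {B, D} -> C: every LHS value maps to a single RHS value — holds.
(iv) {D, E} -> C: (D=61, E=655): 2 rows → C takes values {D82, D97} — violation — fails.
1 of the 4 dependencies holds.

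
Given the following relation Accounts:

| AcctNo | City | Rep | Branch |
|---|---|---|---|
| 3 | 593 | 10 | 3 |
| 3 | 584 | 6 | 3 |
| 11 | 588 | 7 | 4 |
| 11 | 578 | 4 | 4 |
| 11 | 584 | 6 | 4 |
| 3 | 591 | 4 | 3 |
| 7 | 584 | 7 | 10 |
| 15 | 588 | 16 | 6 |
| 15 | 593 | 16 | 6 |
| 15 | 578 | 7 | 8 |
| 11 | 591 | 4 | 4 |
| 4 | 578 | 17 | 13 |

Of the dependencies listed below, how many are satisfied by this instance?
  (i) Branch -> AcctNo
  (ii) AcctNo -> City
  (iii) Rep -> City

1

(i) Branch -> AcctNo: every LHS value maps to a single RHS value — holds.
(ii) AcctNo -> City: AcctNo=3: 3 rows → City takes values {593, 584, 591} — violation; AcctNo=11: 4 rows → City takes values {588, 578, 584, 591} — violation; AcctNo=15: 3 rows → City takes values {588, 593, 578} — violation — fails.
(iii) Rep -> City: Rep=7: 3 rows → City takes values {588, 584, 578} — violation; Rep=4: 3 rows → City takes values {578, 591} — violation; Rep=16: 2 rows → City takes values {588, 593} — violation — fails.
1 of the 3 dependencies holds.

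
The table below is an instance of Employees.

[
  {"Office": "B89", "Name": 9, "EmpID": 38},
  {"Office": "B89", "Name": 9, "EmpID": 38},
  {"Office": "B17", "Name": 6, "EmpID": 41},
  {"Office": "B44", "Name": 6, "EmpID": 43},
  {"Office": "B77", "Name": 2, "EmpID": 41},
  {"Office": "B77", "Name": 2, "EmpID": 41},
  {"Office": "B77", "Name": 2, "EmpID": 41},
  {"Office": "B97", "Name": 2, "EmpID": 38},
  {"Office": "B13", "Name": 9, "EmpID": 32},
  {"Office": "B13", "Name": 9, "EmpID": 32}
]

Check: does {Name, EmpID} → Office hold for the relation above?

(Name=9, EmpID=38): 2 rows → Office = B89, B89 ✓
(Name=6, EmpID=41): 1 row → Office = B17 ✓
(Name=6, EmpID=43): 1 row → Office = B44 ✓
(Name=2, EmpID=41): 3 rows → Office = B77, B77, B77 ✓
(Name=2, EmpID=38): 1 row → Office = B97 ✓
(Name=9, EmpID=32): 2 rows → Office = B13, B13 ✓
Every {Name, EmpID} value is associated with a single Office value, so {Name, EmpID} → Office holds.

Yes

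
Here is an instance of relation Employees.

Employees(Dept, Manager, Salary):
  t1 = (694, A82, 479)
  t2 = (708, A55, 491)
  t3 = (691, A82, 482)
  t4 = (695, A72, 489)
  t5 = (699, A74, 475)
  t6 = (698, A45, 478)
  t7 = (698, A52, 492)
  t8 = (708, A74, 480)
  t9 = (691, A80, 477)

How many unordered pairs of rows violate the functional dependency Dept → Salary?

Dept=708: violating pairs (2,8) — 1 pair.
Dept=691: violating pairs (3,9) — 1 pair.
Dept=698: violating pairs (6,7) — 1 pair.

3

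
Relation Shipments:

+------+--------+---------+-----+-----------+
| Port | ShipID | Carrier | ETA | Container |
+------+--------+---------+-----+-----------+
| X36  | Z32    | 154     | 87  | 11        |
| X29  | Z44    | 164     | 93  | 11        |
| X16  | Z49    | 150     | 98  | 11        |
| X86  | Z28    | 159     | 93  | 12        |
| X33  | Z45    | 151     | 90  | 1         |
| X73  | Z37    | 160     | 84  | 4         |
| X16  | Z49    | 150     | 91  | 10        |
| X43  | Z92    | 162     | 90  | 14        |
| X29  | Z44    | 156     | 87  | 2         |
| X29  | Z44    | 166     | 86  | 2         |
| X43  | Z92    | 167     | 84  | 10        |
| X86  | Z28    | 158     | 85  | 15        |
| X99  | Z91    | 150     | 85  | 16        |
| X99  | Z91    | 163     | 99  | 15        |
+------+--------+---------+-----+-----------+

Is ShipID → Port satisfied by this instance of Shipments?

Yes

ShipID=Z32: 1 row → Port = X36 ✓
ShipID=Z44: 3 rows → Port = X29, X29, X29 ✓
ShipID=Z49: 2 rows → Port = X16, X16 ✓
ShipID=Z28: 2 rows → Port = X86, X86 ✓
ShipID=Z45: 1 row → Port = X33 ✓
ShipID=Z37: 1 row → Port = X73 ✓
ShipID=Z92: 2 rows → Port = X43, X43 ✓
ShipID=Z91: 2 rows → Port = X99, X99 ✓
Every ShipID value is associated with a single Port value, so ShipID → Port holds.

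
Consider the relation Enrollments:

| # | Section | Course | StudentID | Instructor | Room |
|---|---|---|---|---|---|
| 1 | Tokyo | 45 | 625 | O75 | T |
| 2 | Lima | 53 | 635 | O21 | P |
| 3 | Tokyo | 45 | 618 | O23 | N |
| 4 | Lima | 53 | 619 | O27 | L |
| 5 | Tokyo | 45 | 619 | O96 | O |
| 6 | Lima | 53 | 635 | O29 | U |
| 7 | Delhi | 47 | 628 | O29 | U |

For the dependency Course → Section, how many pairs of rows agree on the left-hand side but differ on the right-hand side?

0

Course=45: all 3 rows agree on Section — 0 pairs.
Course=53: all 3 rows agree on Section — 0 pairs.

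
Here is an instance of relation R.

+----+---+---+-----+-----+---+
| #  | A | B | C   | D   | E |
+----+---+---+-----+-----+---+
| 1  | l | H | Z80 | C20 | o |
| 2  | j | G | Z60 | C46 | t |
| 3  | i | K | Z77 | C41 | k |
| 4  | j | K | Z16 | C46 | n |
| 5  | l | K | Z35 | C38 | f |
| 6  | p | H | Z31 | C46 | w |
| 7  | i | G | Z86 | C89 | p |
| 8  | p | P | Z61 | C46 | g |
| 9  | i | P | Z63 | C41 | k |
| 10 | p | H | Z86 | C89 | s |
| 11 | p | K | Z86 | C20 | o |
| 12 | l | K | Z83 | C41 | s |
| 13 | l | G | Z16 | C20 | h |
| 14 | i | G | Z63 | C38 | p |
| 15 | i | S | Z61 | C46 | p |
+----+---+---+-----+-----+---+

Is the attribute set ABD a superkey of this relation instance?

All 15 rows have distinct ABD values, so ABD → (all attributes) holds and ABD is a superkey.

Yes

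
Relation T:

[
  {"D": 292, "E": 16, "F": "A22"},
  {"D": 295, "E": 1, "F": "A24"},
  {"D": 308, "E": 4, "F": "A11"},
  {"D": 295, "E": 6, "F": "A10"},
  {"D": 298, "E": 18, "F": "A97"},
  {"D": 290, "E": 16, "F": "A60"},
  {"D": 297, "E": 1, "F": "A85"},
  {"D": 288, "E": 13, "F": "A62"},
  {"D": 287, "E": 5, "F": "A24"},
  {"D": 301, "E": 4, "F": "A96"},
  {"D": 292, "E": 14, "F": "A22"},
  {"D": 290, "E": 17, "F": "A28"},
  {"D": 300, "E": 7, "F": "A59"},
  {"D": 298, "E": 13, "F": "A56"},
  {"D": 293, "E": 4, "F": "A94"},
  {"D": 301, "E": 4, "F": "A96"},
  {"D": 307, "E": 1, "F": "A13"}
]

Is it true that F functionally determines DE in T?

No

F=A22: 2 rows → {D,E} takes values {(292, 16), (292, 14)} — violation
F=A24: 2 rows → {D,E} takes values {(295, 1), (287, 5)} — violation
F=A11: 1 row → {D,E} = (308, 4) ✓
F=A10: 1 row → {D,E} = (295, 6) ✓
F=A97: 1 row → {D,E} = (298, 18) ✓
F=A60: 1 row → {D,E} = (290, 16) ✓
F=A85: 1 row → {D,E} = (297, 1) ✓
F=A62: 1 row → {D,E} = (288, 13) ✓
F=A96: 2 rows → {D,E} = (301, 4), (301, 4) ✓
F=A28: 1 row → {D,E} = (290, 17) ✓
F=A59: 1 row → {D,E} = (300, 7) ✓
F=A56: 1 row → {D,E} = (298, 13) ✓
F=A94: 1 row → {D,E} = (293, 4) ✓
F=A13: 1 row → {D,E} = (307, 1) ✓
Two rows agree on F but differ on DE, so F -> DE does not hold.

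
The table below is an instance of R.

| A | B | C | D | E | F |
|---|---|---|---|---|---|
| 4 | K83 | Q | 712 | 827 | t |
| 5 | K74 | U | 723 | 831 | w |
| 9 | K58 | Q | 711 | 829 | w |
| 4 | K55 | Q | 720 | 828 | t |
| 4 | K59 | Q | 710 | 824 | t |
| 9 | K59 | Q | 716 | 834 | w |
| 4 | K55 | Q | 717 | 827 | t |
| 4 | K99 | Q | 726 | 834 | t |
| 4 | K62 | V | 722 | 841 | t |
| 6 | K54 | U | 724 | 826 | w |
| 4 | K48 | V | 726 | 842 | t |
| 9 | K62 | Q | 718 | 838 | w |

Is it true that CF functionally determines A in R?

(C=Q, F=t): 5 rows → A = 4, 4, 4, 4, 4 ✓
(C=U, F=w): 2 rows → A takes values {5, 6} — violation
(C=Q, F=w): 3 rows → A = 9, 9, 9 ✓
(C=V, F=t): 2 rows → A = 4, 4 ✓
Two rows agree on CF but differ on A, so CF -> A does not hold.

No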